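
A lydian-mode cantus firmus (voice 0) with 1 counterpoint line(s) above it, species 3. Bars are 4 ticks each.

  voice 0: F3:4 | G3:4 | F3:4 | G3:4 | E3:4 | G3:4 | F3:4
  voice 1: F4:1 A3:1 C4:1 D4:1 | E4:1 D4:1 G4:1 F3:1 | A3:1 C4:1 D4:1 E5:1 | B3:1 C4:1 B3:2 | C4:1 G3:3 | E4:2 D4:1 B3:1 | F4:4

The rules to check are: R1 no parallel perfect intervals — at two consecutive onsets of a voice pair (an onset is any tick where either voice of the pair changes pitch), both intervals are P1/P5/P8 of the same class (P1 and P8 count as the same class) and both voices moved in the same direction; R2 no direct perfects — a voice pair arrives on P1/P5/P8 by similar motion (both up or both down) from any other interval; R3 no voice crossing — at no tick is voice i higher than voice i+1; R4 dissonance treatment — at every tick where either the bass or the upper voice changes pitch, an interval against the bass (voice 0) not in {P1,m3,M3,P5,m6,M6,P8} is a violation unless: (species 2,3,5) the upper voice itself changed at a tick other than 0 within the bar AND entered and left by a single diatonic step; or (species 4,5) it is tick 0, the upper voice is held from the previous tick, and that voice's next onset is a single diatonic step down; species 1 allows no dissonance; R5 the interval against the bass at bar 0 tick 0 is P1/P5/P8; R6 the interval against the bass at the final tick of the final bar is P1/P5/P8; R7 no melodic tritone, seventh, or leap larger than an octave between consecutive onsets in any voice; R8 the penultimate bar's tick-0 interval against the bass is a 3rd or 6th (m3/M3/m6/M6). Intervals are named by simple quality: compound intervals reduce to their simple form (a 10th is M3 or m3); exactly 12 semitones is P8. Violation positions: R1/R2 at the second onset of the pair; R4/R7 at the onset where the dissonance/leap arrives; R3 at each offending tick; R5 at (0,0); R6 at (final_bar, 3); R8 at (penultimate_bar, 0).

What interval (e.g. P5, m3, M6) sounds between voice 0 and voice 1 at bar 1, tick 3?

M2

voice 0=G3 voice 1=F3 -> M2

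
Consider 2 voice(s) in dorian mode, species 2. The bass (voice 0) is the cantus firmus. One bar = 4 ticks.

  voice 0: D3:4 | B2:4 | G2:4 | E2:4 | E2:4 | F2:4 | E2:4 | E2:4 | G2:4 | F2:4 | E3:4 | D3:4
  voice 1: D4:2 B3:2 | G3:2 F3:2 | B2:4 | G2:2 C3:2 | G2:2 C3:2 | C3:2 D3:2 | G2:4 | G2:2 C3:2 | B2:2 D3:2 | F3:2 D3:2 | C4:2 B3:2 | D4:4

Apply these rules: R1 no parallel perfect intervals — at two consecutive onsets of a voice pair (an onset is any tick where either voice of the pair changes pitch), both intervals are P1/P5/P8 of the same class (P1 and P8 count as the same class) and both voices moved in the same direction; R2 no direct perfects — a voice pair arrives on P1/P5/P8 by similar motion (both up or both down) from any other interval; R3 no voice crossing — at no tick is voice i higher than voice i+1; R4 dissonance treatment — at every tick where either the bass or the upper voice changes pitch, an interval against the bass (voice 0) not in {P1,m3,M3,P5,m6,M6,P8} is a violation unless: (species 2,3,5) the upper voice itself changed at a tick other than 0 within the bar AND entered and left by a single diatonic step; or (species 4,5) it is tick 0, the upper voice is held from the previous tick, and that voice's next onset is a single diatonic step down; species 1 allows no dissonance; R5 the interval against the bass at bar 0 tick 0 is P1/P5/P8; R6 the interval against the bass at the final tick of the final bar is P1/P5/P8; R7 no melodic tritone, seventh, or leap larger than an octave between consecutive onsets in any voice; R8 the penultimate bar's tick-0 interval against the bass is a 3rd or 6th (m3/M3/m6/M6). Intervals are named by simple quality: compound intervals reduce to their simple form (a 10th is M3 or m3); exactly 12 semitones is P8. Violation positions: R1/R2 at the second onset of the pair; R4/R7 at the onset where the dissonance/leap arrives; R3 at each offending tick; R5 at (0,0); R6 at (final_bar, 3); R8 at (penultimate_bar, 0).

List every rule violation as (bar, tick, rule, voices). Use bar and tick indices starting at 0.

bar 0: v0=D3 v1=D4 downbeat P8
bar 1: v0=B2 v1=G3 downbeat m6
bar 2: v0=G2 v1=B2 downbeat M3
bar 3: v0=E2 v1=G2 downbeat m3
bar 4: v0=E2 v1=G2 downbeat m3
bar 5: v0=F2 v1=C3 downbeat P5
bar 6: v0=E2 v1=G2 downbeat m3
bar 7: v0=E2 v1=G2 downbeat m3
bar 8: v0=G2 v1=B2 downbeat M3
bar 9: v0=F2 v1=F3 downbeat P8
bar 10: v0=E3 v1=C4 downbeat m6
bar 11: v0=D3 v1=D4 downbeat P8
  -> R4 @ bar 1 tick 2 v(0, 1): B2/F3 TT untreated
  -> R7 @ bar 2 tick 0 v(1,): F3->B2 leap 6st
  -> R7 @ bar 10 tick 0 v(0,): F2->E3 leap 11st
  -> R7 @ bar 10 tick 0 v(1,): D3->C4 leap 10st

(1, 2, R4, (0, 1))
(2, 0, R7, (1,))
(10, 0, R7, (0,))
(10, 0, R7, (1,))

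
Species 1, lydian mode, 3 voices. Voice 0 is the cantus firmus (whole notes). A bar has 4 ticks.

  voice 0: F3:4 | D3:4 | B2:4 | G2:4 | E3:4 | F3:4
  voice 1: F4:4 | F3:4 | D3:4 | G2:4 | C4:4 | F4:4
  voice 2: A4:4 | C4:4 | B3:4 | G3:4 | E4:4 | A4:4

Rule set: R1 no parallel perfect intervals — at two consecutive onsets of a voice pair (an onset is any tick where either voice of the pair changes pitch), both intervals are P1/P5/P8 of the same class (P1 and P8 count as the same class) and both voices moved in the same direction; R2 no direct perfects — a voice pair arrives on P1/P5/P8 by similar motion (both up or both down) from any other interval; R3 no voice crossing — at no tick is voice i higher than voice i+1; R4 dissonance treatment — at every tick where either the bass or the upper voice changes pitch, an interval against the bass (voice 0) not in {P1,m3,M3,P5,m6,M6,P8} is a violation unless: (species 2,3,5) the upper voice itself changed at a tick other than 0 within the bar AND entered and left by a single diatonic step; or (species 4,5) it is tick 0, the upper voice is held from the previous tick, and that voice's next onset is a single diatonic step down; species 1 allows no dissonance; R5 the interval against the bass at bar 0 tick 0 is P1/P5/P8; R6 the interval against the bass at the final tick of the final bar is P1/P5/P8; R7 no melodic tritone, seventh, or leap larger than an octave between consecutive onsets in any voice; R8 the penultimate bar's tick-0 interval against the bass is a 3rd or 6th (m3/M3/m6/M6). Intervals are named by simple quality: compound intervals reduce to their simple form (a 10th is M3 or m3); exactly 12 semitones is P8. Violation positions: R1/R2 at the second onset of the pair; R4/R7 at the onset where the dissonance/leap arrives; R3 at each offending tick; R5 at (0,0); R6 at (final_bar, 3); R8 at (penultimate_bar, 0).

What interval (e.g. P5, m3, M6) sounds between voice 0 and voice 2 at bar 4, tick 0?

P8

voice 0=E3 voice 2=E4 -> P8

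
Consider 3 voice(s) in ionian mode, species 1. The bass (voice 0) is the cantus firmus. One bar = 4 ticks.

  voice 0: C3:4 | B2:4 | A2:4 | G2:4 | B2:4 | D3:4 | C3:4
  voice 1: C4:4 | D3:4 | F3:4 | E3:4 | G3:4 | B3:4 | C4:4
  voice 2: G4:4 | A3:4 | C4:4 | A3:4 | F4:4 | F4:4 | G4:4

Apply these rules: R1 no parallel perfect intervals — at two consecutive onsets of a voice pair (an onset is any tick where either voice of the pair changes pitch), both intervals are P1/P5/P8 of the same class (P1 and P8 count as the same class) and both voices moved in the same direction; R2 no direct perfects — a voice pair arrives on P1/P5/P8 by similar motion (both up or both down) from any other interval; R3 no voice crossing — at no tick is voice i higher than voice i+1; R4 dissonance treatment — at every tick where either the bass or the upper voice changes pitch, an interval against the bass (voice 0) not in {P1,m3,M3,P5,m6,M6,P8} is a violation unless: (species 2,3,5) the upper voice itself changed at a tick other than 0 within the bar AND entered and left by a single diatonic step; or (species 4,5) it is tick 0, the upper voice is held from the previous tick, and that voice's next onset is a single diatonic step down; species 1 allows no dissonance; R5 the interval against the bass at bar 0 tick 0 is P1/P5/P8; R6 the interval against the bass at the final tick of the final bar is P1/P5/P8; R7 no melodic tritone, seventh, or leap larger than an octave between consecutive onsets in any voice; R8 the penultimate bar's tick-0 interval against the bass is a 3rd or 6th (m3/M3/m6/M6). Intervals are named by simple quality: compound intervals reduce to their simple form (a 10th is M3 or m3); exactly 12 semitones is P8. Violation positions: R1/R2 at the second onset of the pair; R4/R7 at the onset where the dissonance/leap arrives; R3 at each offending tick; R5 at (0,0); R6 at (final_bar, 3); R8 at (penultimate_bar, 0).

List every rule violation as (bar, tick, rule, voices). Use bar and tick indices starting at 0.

bar 0: v0=C3 v1=C4 v2=G4 downbeat P5
bar 1: v0=B2 v1=D3 v2=A3 downbeat m7
bar 2: v0=A2 v1=F3 v2=C4 downbeat m3
bar 3: v0=G2 v1=E3 v2=A3 downbeat M2
bar 4: v0=B2 v1=G3 v2=F4 downbeat TT
bar 5: v0=D3 v1=B3 v2=F4 downbeat m3
bar 6: v0=C3 v1=C4 v2=G4 downbeat P5
  -> R1 @ bar 1 tick 0 v(1, 2): C4/G4 P5 -> D3/A3 P5 similar
  -> R4 @ bar 1 tick 0 v(0, 2): B2/A3 m7 untreated
  -> R7 @ bar 1 tick 0 v(1,): C4->D3 leap 10st
  -> R7 @ bar 1 tick 0 v(2,): G4->A3 leap 10st
  -> R1 @ bar 2 tick 0 v(1, 2): D3/A3 P5 -> F3/C4 P5 similar
  -> R4 @ bar 3 tick 0 v(0, 2): G2/A3 M2 untreated
  -> R4 @ bar 4 tick 0 v(0, 2): B2/F4 TT untreated
  -> R2 @ bar 6 tick 0 v(1, 2): B3/F4 TT -> C4/G4 P5 similar

(1, 0, R1, (1, 2))
(1, 0, R4, (0, 2))
(1, 0, R7, (1,))
(1, 0, R7, (2,))
(2, 0, R1, (1, 2))
(3, 0, R4, (0, 2))
(4, 0, R4, (0, 2))
(6, 0, R2, (1, 2))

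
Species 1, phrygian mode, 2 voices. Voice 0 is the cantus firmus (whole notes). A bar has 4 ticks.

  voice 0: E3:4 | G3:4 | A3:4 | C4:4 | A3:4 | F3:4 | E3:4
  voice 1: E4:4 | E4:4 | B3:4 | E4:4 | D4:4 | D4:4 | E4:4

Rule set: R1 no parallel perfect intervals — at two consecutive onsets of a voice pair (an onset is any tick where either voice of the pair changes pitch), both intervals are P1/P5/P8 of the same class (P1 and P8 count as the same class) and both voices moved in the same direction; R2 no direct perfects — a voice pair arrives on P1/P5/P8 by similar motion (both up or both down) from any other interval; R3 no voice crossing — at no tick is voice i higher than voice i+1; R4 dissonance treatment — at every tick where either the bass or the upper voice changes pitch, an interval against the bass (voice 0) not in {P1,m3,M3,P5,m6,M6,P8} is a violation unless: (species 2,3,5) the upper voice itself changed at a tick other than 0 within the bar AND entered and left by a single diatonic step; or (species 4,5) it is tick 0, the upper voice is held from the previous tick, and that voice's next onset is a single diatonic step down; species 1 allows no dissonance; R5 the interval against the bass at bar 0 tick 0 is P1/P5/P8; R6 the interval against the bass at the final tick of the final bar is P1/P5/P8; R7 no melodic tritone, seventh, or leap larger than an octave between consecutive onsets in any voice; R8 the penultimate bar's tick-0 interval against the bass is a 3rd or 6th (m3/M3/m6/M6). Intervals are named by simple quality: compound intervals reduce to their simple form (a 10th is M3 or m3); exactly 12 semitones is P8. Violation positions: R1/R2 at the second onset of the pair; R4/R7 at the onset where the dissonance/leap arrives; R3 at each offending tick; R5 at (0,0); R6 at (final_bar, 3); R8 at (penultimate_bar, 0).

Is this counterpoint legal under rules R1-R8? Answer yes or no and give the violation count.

No (2 violations)

bar 0: v0=E3 v1=E4 (P8)
bar 1: v0=G3 v1=E4 (M6)
bar 2: v0=A3 v1=B3 (M2)
bar 3: v0=C4 v1=E4 (M3)
bar 4: v0=A3 v1=D4 (P4)
bar 5: v0=F3 v1=D4 (M6)
bar 6: v0=E3 v1=E4 (P8)
  R4 @ bar2.0: A3/B3 M2 untreated
  R4 @ bar4.0: A3/D4 P4 untreated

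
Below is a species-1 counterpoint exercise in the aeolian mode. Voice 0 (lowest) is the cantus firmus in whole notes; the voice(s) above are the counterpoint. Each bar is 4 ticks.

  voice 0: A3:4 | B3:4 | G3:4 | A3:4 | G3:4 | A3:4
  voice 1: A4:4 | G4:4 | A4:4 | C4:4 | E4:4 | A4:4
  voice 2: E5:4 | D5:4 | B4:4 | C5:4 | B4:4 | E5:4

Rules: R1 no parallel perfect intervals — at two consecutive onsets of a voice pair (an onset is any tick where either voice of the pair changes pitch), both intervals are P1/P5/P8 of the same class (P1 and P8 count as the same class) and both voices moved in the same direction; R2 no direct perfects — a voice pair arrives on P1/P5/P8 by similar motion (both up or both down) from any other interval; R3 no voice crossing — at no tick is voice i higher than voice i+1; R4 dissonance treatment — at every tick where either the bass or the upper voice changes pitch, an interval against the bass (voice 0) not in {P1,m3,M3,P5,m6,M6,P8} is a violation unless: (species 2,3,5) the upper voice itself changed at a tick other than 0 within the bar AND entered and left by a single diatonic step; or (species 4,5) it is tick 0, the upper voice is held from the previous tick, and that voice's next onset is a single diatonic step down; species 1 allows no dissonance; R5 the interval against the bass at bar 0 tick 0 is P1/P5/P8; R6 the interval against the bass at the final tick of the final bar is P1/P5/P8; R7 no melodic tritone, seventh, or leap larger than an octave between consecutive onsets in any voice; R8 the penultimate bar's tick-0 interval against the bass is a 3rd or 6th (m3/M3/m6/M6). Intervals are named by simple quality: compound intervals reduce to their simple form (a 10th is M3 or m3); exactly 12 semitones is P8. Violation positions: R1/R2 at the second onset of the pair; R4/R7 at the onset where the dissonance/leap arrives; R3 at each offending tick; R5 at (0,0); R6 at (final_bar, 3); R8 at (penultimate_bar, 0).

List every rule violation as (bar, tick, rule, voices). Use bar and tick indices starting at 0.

(1, 0, R1, (1, 2))
(2, 0, R4, (0, 1))
(5, 0, R1, (1, 2))
(5, 0, R2, (0, 1))
(5, 0, R2, (0, 2))

bar 0: v0=A3 v1=A4 v2=E5 downbeat P5
bar 1: v0=B3 v1=G4 v2=D5 downbeat m3
bar 2: v0=G3 v1=A4 v2=B4 downbeat M3
bar 3: v0=A3 v1=C4 v2=C5 downbeat m3
bar 4: v0=G3 v1=E4 v2=B4 downbeat M3
bar 5: v0=A3 v1=A4 v2=E5 downbeat P5
  -> R1 @ bar 1 tick 0 v(1, 2): A4/E5 P5 -> G4/D5 P5 similar
  -> R4 @ bar 2 tick 0 v(0, 1): G3/A4 M2 untreated
  -> R1 @ bar 5 tick 0 v(1, 2): E4/B4 P5 -> A4/E5 P5 similar
  -> R2 @ bar 5 tick 0 v(0, 1): G3/E4 M6 -> A3/A4 P8 similar
  -> R2 @ bar 5 tick 0 v(0, 2): G3/B4 M3 -> A3/E5 P5 similar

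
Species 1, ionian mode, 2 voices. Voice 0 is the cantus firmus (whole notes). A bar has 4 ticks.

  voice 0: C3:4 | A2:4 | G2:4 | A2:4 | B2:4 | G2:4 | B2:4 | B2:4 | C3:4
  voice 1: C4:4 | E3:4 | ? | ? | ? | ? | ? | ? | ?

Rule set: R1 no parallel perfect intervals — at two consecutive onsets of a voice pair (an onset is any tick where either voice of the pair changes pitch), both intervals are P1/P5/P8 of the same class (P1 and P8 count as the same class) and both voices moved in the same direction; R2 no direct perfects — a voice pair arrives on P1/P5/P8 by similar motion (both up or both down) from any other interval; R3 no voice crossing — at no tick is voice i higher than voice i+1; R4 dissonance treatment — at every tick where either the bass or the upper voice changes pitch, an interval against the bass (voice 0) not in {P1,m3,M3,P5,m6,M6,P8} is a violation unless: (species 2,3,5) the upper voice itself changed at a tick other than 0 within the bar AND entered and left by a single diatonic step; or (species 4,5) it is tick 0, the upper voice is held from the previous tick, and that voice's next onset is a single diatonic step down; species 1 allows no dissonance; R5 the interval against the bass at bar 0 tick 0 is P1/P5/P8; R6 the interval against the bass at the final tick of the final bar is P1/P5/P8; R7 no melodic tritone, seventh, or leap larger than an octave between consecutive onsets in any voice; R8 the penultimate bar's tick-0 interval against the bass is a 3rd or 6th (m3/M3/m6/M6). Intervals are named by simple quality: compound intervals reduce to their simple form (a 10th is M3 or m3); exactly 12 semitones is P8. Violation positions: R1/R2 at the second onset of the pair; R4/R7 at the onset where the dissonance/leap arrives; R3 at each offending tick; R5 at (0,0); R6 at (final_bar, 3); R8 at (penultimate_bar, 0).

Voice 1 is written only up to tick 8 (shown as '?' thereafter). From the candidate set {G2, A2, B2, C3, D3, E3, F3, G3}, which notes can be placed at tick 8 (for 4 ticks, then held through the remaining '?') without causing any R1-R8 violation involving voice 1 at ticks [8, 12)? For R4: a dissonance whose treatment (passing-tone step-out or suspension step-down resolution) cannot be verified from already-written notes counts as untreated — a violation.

G2: violates R2
A2: violates R4
B2: legal
C3: violates R4
D3: violates R1
E3: legal
F3: violates R4
G3: legal

{B2, E3, G3}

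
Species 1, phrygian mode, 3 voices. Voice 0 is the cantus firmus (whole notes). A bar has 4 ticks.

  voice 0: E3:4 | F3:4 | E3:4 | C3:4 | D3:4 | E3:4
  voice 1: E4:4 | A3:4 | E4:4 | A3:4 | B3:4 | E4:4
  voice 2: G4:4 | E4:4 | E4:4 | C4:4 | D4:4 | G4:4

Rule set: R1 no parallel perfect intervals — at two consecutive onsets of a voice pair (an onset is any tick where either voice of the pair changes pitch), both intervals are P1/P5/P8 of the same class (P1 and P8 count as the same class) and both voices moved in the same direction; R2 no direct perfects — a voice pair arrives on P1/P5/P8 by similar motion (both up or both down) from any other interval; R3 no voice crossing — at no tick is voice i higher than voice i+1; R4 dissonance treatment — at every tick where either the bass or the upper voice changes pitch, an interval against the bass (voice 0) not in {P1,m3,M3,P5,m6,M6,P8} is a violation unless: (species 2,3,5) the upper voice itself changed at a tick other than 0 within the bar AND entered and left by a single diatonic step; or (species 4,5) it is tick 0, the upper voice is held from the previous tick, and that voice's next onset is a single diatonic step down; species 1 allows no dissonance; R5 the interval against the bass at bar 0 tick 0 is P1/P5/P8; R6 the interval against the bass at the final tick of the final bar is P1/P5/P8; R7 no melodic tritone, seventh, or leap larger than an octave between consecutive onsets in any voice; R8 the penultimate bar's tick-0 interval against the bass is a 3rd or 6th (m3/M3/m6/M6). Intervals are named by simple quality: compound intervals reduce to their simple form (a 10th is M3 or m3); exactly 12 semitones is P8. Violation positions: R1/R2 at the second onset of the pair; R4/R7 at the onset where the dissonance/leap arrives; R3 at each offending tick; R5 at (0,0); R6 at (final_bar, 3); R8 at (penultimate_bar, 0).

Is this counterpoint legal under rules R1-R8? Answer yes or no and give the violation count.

No (8 violations)

bar 0: v0=E3 v1=E4 v2=G4 (m3)
bar 1: v0=F3 v1=A3 v2=E4 (M7)
bar 2: v0=E3 v1=E4 v2=E4 (P8)
bar 3: v0=C3 v1=A3 v2=C4 (P8)
bar 4: v0=D3 v1=B3 v2=D4 (P8)
bar 5: v0=E3 v1=E4 v2=G4 (m3)
  R5 @ bar0.0: opens on m3
  R2 @ bar1.0: E4/G4 m3 -> A3/E4 P5 similar
  R4 @ bar1.0: F3/E4 M7 untreated
  R1 @ bar3.0: E3/E4 P8 -> C3/C4 P8 similar
  R1 @ bar4.0: C3/C4 P8 -> D3/D4 P8 similar
  R8 @ bar4.0: penult P8 not 3rd/6th
  R2 @ bar5.0: D3/B3 M6 -> E3/E4 P8 similar
  R6 @ bar5.3: closes on m3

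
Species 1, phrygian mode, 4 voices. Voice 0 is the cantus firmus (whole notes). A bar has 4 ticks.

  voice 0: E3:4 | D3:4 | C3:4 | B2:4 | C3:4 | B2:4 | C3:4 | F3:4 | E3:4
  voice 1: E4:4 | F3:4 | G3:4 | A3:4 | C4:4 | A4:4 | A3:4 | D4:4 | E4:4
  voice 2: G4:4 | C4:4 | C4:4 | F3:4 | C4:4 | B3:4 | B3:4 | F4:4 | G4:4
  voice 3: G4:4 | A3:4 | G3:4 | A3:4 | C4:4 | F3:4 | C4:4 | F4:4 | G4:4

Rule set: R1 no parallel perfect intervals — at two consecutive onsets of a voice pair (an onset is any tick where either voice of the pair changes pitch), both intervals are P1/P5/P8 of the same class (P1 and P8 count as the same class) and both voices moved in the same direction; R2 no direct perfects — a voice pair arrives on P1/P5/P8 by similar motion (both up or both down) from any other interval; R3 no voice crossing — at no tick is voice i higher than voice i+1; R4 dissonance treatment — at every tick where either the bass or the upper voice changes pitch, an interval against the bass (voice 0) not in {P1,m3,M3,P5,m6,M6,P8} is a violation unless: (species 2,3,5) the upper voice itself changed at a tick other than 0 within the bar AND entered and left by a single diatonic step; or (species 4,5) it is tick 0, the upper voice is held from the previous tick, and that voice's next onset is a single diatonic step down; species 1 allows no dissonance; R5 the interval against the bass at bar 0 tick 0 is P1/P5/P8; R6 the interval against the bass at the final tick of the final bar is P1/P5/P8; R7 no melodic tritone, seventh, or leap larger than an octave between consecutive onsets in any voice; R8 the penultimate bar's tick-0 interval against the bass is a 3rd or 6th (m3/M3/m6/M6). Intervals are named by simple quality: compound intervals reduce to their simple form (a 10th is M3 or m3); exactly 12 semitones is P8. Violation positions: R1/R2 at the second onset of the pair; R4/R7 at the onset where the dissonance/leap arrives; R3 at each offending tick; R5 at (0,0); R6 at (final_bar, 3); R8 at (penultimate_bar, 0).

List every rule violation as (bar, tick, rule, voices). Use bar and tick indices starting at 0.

bar 0: v0=E3 v1=E4 v2=G4 v3=G4 downbeat m3
bar 1: v0=D3 v1=F3 v2=C4 v3=A3 downbeat P5
bar 2: v0=C3 v1=G3 v2=C4 v3=G3 downbeat P5
bar 3: v0=B2 v1=A3 v2=F3 v3=A3 downbeat m7
bar 4: v0=C3 v1=C4 v2=C4 v3=C4 downbeat P8
bar 5: v0=B2 v1=A4 v2=B3 v3=F3 downbeat TT
bar 6: v0=C3 v1=A3 v2=B3 v3=C4 downbeat P8
bar 7: v0=F3 v1=D4 v2=F4 v3=F4 downbeat P8
bar 8: v0=E3 v1=E4 v2=G4 v3=G4 downbeat m3
  -> R5 @ bar 0 tick 0 v(0, 2): opens on m3
  -> R5 @ bar 0 tick 0 v(0, 3): opens on m3
  -> R2 @ bar 1 tick 0 v(0, 3): E3/G4 m3 -> D3/A3 P5 similar
  -> R2 @ bar 1 tick 0 v(1, 2): E4/G4 m3 -> F3/C4 P5 similar
  -> R3 @ bar 1 tick 0 v(2, 3): C4 above A3
  -> R4 @ bar 1 tick 0 v(0, 2): D3/C4 m7 untreated
  -> R7 @ bar 1 tick 0 v(1,): E4->F3 leap 11st
  -> R7 @ bar 1 tick 0 v(3,): G4->A3 leap 10st
  -> R3 @ bar 1 tick 1 v(2, 3): C4 above A3
  -> R3 @ bar 1 tick 2 v(2, 3): C4 above A3
  -> R3 @ bar 1 tick 3 v(2, 3): C4 above A3
  -> R1 @ bar 2 tick 0 v(0, 3): D3/A3 P5 -> C3/G3 P5 similar
  -> R3 @ bar 2 tick 0 v(2, 3): C4 above G3
  -> R3 @ bar 2 tick 1 v(2, 3): C4 above G3
  -> R3 @ bar 2 tick 2 v(2, 3): C4 above G3
  -> R3 @ bar 2 tick 3 v(2, 3): C4 above G3
  -> R1 @ bar 3 tick 0 v(1, 3): G3/G3 P1 -> A3/A3 P1 similar
  -> R3 @ bar 3 tick 0 v(1, 2): A3 above F3
  -> R4 @ bar 3 tick 0 v(0, 1): B2/A3 m7 untreated
  -> R4 @ bar 3 tick 0 v(0, 2): B2/F3 TT untreated
  -> R4 @ bar 3 tick 0 v(0, 3): B2/A3 m7 untreated
  -> R3 @ bar 3 tick 1 v(1, 2): A3 above F3
  -> R3 @ bar 3 tick 2 v(1, 2): A3 above F3
  -> R3 @ bar 3 tick 3 v(1, 2): A3 above F3
  -> R1 @ bar 4 tick 0 v(1, 3): A3/A3 P1 -> C4/C4 P1 similar
  -> R2 @ bar 4 tick 0 v(0, 1): B2/A3 m7 -> C3/C4 P8 similar
  -> R2 @ bar 4 tick 0 v(0, 2): B2/F3 TT -> C3/C4 P8 similar
  -> R2 @ bar 4 tick 0 v(0, 3): B2/A3 m7 -> C3/C4 P8 similar
  -> R2 @ bar 4 tick 0 v(1, 2): A3/F3 M3 -> C4/C4 P1 similar
  -> R2 @ bar 4 tick 0 v(2, 3): F3/A3 M3 -> C4/C4 P1 similar
  -> R1 @ bar 5 tick 0 v(0, 2): C3/C4 P8 -> B2/B3 P8 similar
  -> R3 @ bar 5 tick 0 v(1, 2): A4 above B3
  -> R3 @ bar 5 tick 0 v(2, 3): B3 above F3
  -> R4 @ bar 5 tick 0 v(0, 1): B2/A4 m7 untreated
  -> R4 @ bar 5 tick 0 v(0, 3): B2/F3 TT untreated
  -> R3 @ bar 5 tick 1 v(1, 2): A4 above B3
  -> R3 @ bar 5 tick 1 v(2, 3): B3 above F3
  -> R3 @ bar 5 tick 2 v(1, 2): A4 above B3
  -> R3 @ bar 5 tick 2 v(2, 3): B3 above F3
  -> R3 @ bar 5 tick 3 v(1, 2): A4 above B3
  -> R3 @ bar 5 tick 3 v(2, 3): B3 above F3
  -> R2 @ bar 6 tick 0 v(0, 3): B2/F3 TT -> C3/C4 P8 similar
  -> R4 @ bar 6 tick 0 v(0, 2): C3/B3 M7 untreated
  -> R1 @ bar 7 tick 0 v(0, 3): C3/C4 P8 -> F3/F4 P8 similar
  -> R2 @ bar 7 tick 0 v(0, 2): C3/B3 M7 -> F3/F4 P8 similar
  -> R2 @ bar 7 tick 0 v(2, 3): B3/C4 m2 -> F4/F4 P1 similar
  -> R7 @ bar 7 tick 0 v(2,): B3->F4 leap 6st
  -> R8 @ bar 7 tick 0 v(0, 2): penult P8 not 3rd/6th
  -> R8 @ bar 7 tick 0 v(0, 3): penult P8 not 3rd/6th
  -> R1 @ bar 8 tick 0 v(2, 3): F4/F4 P1 -> G4/G4 P1 similar
  -> R6 @ bar 8 tick 3 v(0, 2): closes on m3
  -> R6 @ bar 8 tick 3 v(0, 3): closes on m3

(0, 0, R5, (0, 2))
(0, 0, R5, (0, 3))
(1, 0, R2, (0, 3))
(1, 0, R2, (1, 2))
(1, 0, R3, (2, 3))
(1, 0, R4, (0, 2))
(1, 0, R7, (1,))
(1, 0, R7, (3,))
(1, 1, R3, (2, 3))
(1, 2, R3, (2, 3))
(1, 3, R3, (2, 3))
(2, 0, R1, (0, 3))
(2, 0, R3, (2, 3))
(2, 1, R3, (2, 3))
(2, 2, R3, (2, 3))
(2, 3, R3, (2, 3))
(3, 0, R1, (1, 3))
(3, 0, R3, (1, 2))
(3, 0, R4, (0, 1))
(3, 0, R4, (0, 2))
(3, 0, R4, (0, 3))
(3, 1, R3, (1, 2))
(3, 2, R3, (1, 2))
(3, 3, R3, (1, 2))
(4, 0, R1, (1, 3))
(4, 0, R2, (0, 1))
(4, 0, R2, (0, 2))
(4, 0, R2, (0, 3))
(4, 0, R2, (1, 2))
(4, 0, R2, (2, 3))
(5, 0, R1, (0, 2))
(5, 0, R3, (1, 2))
(5, 0, R3, (2, 3))
(5, 0, R4, (0, 1))
(5, 0, R4, (0, 3))
(5, 1, R3, (1, 2))
(5, 1, R3, (2, 3))
(5, 2, R3, (1, 2))
(5, 2, R3, (2, 3))
(5, 3, R3, (1, 2))
(5, 3, R3, (2, 3))
(6, 0, R2, (0, 3))
(6, 0, R4, (0, 2))
(7, 0, R1, (0, 3))
(7, 0, R2, (0, 2))
(7, 0, R2, (2, 3))
(7, 0, R7, (2,))
(7, 0, R8, (0, 2))
(7, 0, R8, (0, 3))
(8, 0, R1, (2, 3))
(8, 3, R6, (0, 2))
(8, 3, R6, (0, 3))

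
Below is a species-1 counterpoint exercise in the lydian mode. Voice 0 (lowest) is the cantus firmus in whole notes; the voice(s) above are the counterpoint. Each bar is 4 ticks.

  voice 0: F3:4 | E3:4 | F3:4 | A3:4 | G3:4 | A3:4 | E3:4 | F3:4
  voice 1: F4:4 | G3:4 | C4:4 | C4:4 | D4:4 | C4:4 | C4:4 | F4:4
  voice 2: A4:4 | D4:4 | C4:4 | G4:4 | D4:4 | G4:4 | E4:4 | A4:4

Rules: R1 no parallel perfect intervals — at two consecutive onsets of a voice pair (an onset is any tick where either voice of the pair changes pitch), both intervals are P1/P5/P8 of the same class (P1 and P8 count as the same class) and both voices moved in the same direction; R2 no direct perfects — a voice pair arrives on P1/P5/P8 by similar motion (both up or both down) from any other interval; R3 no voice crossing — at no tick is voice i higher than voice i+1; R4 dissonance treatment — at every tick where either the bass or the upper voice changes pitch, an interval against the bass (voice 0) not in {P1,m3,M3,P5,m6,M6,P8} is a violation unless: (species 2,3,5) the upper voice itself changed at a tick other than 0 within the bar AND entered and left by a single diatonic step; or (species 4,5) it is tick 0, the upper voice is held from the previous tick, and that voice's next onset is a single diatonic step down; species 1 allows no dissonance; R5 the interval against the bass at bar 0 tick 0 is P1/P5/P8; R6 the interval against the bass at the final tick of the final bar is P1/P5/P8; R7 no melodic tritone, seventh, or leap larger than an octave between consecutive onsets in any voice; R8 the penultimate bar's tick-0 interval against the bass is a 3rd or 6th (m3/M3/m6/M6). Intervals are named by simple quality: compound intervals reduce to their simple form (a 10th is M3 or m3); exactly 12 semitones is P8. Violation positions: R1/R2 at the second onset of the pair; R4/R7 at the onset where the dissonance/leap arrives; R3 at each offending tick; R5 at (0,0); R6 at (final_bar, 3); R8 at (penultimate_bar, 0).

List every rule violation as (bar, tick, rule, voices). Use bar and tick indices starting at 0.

(0, 0, R5, (0, 2))
(1, 0, R2, (1, 2))
(1, 0, R4, (0, 2))
(1, 0, R7, (1,))
(2, 0, R2, (0, 1))
(3, 0, R4, (0, 2))
(4, 0, R2, (0, 2))
(5, 0, R4, (0, 2))
(6, 0, R2, (0, 2))
(6, 0, R8, (0, 2))
(7, 0, R2, (0, 1))
(7, 3, R6, (0, 2))

bar 0: v0=F3 v1=F4 v2=A4 downbeat M3
bar 1: v0=E3 v1=G3 v2=D4 downbeat m7
bar 2: v0=F3 v1=C4 v2=C4 downbeat P5
bar 3: v0=A3 v1=C4 v2=G4 downbeat m7
bar 4: v0=G3 v1=D4 v2=D4 downbeat P5
bar 5: v0=A3 v1=C4 v2=G4 downbeat m7
bar 6: v0=E3 v1=C4 v2=E4 downbeat P8
bar 7: v0=F3 v1=F4 v2=A4 downbeat M3
  -> R5 @ bar 0 tick 0 v(0, 2): opens on M3
  -> R2 @ bar 1 tick 0 v(1, 2): F4/A4 M3 -> G3/D4 P5 similar
  -> R4 @ bar 1 tick 0 v(0, 2): E3/D4 m7 untreated
  -> R7 @ bar 1 tick 0 v(1,): F4->G3 leap 10st
  -> R2 @ bar 2 tick 0 v(0, 1): E3/G3 m3 -> F3/C4 P5 similar
  -> R4 @ bar 3 tick 0 v(0, 2): A3/G4 m7 untreated
  -> R2 @ bar 4 tick 0 v(0, 2): A3/G4 m7 -> G3/D4 P5 similar
  -> R4 @ bar 5 tick 0 v(0, 2): A3/G4 m7 untreated
  -> R2 @ bar 6 tick 0 v(0, 2): A3/G4 m7 -> E3/E4 P8 similar
  -> R8 @ bar 6 tick 0 v(0, 2): penult P8 not 3rd/6th
  -> R2 @ bar 7 tick 0 v(0, 1): E3/C4 m6 -> F3/F4 P8 similar
  -> R6 @ bar 7 tick 3 v(0, 2): closes on M3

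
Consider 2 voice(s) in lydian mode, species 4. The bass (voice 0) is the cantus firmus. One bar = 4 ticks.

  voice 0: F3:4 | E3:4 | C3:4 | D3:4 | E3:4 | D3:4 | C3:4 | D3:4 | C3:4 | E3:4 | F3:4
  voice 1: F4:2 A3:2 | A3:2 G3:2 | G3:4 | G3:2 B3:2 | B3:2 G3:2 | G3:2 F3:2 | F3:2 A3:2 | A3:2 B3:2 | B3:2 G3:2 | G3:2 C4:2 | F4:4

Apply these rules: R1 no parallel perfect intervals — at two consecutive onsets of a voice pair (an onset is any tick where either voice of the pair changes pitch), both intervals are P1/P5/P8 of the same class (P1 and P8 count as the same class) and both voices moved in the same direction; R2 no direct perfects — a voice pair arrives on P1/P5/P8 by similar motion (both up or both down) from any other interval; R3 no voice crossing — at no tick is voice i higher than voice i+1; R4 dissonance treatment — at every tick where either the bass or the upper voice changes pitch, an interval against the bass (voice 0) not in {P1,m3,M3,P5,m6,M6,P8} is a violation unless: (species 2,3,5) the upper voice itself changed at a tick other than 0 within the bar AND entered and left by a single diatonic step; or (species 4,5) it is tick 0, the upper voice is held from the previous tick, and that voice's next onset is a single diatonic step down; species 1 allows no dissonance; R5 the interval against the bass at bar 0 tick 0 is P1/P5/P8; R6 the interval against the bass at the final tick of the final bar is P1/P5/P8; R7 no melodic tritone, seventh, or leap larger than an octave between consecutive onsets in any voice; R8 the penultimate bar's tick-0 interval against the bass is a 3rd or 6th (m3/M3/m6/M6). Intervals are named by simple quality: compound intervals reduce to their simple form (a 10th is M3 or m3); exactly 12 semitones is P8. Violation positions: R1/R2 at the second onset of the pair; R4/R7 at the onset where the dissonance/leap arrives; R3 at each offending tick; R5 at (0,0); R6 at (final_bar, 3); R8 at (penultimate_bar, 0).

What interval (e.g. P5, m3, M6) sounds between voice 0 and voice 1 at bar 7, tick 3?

M6

voice 0=D3 voice 1=B3 -> M6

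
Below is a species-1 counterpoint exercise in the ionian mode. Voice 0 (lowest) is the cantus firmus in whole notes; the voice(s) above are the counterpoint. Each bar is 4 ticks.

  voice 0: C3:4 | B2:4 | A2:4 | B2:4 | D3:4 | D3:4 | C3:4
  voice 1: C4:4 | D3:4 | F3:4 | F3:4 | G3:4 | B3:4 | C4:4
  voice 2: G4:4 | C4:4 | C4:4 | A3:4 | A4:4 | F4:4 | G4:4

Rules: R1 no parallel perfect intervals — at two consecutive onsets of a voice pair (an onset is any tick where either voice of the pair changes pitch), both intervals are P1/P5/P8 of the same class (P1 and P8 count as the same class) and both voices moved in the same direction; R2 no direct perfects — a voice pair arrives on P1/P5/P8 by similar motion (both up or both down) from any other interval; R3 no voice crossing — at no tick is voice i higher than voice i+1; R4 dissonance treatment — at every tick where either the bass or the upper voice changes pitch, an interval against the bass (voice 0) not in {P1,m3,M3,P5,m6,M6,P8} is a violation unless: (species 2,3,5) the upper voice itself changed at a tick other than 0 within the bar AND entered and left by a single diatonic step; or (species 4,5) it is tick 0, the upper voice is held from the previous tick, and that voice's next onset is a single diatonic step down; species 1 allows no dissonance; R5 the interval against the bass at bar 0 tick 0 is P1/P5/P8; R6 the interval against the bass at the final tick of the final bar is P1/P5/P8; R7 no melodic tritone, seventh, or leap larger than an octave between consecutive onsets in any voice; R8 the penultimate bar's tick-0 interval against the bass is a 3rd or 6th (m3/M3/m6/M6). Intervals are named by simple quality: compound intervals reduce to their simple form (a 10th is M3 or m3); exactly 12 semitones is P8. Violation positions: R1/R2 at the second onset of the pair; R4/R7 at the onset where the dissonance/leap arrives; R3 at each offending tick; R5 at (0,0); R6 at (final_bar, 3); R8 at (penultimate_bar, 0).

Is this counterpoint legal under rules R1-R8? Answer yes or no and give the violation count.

No (7 violations)

bar 0: v0=C3 v1=C4 v2=G4 (P5)
bar 1: v0=B2 v1=D3 v2=C4 (m2)
bar 2: v0=A2 v1=F3 v2=C4 (m3)
bar 3: v0=B2 v1=F3 v2=A3 (m7)
bar 4: v0=D3 v1=G3 v2=A4 (P5)
bar 5: v0=D3 v1=B3 v2=F4 (m3)
bar 6: v0=C3 v1=C4 v2=G4 (P5)
  R4 @ bar1.0: B2/C4 m2 untreated
  R7 @ bar1.0: C4->D3 leap 10st
  R4 @ bar3.0: B2/F3 TT untreated
  R4 @ bar3.0: B2/A3 m7 untreated
  R2 @ bar4.0: B2/A3 m7 -> D3/A4 P5 similar
  R4 @ bar4.0: D3/G3 P4 untreated
  R2 @ bar6.0: B3/F4 TT -> C4/G4 P5 similar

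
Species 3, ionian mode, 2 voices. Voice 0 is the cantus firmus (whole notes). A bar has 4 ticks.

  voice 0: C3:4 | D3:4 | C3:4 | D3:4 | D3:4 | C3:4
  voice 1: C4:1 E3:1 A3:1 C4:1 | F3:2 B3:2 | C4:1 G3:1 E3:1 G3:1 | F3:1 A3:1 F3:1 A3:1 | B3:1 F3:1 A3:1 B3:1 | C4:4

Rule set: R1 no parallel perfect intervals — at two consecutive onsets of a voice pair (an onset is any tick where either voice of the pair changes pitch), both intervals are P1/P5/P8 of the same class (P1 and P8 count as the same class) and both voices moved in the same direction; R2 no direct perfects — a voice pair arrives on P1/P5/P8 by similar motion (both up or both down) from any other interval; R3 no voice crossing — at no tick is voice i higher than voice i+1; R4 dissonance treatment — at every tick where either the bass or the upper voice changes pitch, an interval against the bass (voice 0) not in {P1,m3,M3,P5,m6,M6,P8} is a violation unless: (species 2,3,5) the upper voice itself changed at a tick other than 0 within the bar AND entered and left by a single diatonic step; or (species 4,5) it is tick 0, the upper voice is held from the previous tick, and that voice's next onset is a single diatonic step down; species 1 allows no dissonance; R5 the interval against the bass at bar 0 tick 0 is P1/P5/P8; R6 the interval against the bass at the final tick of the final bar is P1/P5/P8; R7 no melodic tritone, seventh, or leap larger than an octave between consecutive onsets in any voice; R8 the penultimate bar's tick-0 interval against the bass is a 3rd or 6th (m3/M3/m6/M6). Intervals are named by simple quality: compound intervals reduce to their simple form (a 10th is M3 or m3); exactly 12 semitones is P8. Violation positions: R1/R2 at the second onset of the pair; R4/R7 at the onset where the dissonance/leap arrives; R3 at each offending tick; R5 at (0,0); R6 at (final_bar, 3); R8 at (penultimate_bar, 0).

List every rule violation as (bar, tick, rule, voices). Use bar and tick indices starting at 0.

bar 0: v0=C3 v1=C4 downbeat P8
bar 1: v0=D3 v1=F3 downbeat m3
bar 2: v0=C3 v1=C4 downbeat P8
bar 3: v0=D3 v1=F3 downbeat m3
bar 4: v0=D3 v1=B3 downbeat M6
bar 5: v0=C3 v1=C4 downbeat P8
  -> R7 @ bar 1 tick 2 v(1,): F3->B3 leap 6st
  -> R7 @ bar 4 tick 1 v(1,): B3->F3 leap 6st

(1, 2, R7, (1,))
(4, 1, R7, (1,))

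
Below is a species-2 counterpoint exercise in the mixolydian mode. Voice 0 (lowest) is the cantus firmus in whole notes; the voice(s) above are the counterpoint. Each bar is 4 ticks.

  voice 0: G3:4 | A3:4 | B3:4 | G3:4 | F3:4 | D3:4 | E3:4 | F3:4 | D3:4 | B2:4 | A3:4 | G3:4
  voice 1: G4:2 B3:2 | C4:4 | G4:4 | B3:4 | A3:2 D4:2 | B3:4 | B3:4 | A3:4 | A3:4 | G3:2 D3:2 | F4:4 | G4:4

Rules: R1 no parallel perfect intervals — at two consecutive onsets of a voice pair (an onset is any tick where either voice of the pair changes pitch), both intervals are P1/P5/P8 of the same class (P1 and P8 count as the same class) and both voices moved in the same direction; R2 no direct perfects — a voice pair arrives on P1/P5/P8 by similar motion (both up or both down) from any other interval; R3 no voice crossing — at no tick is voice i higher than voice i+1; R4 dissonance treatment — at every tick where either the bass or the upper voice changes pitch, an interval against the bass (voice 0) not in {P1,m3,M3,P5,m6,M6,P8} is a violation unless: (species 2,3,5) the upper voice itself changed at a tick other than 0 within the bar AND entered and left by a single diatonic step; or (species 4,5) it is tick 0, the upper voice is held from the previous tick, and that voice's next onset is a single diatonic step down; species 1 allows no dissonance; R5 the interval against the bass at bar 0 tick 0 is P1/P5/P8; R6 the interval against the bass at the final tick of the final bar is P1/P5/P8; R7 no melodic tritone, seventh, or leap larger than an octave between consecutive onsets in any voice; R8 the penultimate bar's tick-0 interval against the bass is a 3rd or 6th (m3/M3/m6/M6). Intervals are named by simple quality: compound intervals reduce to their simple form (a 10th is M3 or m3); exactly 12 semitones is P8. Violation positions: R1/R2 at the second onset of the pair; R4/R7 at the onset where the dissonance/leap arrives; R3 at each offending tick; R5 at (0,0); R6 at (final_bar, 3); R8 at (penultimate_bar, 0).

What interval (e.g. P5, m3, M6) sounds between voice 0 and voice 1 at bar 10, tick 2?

voice 0=A3 voice 1=F4 -> m6

m6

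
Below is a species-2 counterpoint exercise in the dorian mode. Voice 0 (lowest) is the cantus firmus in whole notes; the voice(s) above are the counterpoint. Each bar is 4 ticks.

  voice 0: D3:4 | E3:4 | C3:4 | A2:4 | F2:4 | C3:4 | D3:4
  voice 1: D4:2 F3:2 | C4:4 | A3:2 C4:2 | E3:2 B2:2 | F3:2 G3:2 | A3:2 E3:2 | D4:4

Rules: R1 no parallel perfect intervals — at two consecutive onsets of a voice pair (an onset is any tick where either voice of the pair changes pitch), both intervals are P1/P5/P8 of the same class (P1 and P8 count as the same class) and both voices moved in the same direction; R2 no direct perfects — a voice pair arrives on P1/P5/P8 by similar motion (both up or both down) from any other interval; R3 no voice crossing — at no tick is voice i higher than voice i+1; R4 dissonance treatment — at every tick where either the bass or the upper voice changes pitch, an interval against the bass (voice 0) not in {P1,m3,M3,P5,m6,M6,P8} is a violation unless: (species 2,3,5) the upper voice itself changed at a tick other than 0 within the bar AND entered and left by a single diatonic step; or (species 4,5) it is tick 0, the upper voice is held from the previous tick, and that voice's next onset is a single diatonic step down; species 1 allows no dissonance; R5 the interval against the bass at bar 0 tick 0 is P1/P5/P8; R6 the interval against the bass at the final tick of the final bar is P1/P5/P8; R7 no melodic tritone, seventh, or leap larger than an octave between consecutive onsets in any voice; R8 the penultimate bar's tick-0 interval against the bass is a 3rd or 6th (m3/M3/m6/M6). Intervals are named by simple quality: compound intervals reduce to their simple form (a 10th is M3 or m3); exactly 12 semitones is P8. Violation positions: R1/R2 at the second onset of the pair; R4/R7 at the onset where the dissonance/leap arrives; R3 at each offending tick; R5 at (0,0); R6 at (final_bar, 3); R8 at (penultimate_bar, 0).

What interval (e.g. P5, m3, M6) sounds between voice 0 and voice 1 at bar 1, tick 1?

m6

voice 0=E3 voice 1=C4 -> m6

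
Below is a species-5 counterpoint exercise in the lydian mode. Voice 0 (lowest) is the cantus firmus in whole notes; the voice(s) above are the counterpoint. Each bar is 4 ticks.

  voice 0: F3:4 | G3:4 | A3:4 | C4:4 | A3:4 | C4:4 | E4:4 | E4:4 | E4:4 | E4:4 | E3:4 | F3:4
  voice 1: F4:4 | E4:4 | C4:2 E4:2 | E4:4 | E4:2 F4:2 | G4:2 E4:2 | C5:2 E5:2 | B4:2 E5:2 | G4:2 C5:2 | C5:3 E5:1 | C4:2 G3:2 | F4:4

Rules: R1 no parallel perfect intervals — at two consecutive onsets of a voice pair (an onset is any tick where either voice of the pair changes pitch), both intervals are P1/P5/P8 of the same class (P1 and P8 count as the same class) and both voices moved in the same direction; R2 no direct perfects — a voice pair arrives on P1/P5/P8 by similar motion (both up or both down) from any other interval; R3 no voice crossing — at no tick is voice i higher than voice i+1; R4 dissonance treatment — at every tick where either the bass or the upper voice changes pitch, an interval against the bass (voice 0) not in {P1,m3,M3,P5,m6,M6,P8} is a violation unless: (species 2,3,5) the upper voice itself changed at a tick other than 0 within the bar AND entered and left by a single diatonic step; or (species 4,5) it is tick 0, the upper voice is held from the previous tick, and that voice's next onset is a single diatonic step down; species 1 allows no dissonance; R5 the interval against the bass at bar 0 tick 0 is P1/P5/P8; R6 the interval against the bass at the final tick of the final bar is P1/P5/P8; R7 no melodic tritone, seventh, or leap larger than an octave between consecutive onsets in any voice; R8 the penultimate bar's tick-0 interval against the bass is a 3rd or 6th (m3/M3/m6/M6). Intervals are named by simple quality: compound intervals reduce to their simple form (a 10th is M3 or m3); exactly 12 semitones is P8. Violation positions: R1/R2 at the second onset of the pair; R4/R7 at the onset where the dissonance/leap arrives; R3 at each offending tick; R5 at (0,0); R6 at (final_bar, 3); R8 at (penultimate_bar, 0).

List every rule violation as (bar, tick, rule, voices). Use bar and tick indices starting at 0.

bar 0: v0=F3 v1=F4 downbeat P8
bar 1: v0=G3 v1=E4 downbeat M6
bar 2: v0=A3 v1=C4 downbeat m3
bar 3: v0=C4 v1=E4 downbeat M3
bar 4: v0=A3 v1=E4 downbeat P5
bar 5: v0=C4 v1=G4 downbeat P5
bar 6: v0=E4 v1=C5 downbeat m6
bar 7: v0=E4 v1=B4 downbeat P5
bar 8: v0=E4 v1=G4 downbeat m3
bar 9: v0=E4 v1=C5 downbeat m6
bar 10: v0=E3 v1=C4 downbeat m6
bar 11: v0=F3 v1=F4 downbeat P8
  -> R2 @ bar 5 tick 0 v(0, 1): A3/F4 m6 -> C4/G4 P5 similar
  -> R7 @ bar 10 tick 0 v(1,): E5->C4 leap 16st
  -> R2 @ bar 11 tick 0 v(0, 1): E3/G3 m3 -> F3/F4 P8 similar
  -> R7 @ bar 11 tick 0 v(1,): G3->F4 leap 10st

(5, 0, R2, (0, 1))
(10, 0, R7, (1,))
(11, 0, R2, (0, 1))
(11, 0, R7, (1,))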